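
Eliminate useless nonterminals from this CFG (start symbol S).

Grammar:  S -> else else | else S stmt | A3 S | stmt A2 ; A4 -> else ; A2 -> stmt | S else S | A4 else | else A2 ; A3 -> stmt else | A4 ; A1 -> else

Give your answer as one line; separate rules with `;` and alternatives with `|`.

S -> else else | else S stmt | A3 S | stmt A2; A4 -> else; A2 -> stmt | S else S | A4 else | else A2; A3 -> stmt else | A4

Generating nonterminals: {A1, A2, A3, A4, S}.
Reachable from S after that: {A2, A3, A4, S}.
Removed useless symbols: {A1} and every production mentioning them.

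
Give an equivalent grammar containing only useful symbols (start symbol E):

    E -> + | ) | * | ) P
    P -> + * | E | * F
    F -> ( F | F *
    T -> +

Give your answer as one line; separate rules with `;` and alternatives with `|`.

E -> + | ) | * | ) P; P -> + * | E

Generating nonterminals: {E, P, T}.
Reachable from E after that: {E, P}.
Removed useless symbols: {F, T} and every production mentioning them.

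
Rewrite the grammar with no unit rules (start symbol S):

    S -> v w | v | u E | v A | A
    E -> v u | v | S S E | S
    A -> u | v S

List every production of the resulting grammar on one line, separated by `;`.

S -> v w | v | u E | v A | u | v S; E -> v u | v | S S E | v w | u E | v A | u | v S; A -> u | v S

Unit pairs: E ⇒* {A, S}; S ⇒* {A}.
For every A with A ⇒* B via unit rules, add B's non-unit alternatives to A; then delete every rule of the form X → Y.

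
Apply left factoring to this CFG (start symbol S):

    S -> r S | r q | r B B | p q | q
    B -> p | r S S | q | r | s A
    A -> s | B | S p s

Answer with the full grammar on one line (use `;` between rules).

S has alternatives sharing prefix 'r': factor to S → r S' with S' → S | q | B B.
B has alternatives sharing prefix 'r': factor to B → r B' with B' → S S | ε.

S -> p q | q | r S'; B -> p | q | s A | r B'; A -> s | B | S p s; S' -> S | q | B B; B' -> S S | ε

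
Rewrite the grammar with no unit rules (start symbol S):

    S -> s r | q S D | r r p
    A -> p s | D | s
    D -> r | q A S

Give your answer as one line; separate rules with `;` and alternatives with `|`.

Unit pairs: A ⇒* {D}.
For every A with A ⇒* B via unit rules, add B's non-unit alternatives to A; then delete every rule of the form X → Y.

S -> s r | q S D | r r p; A -> r | q A S | p s | s; D -> r | q A S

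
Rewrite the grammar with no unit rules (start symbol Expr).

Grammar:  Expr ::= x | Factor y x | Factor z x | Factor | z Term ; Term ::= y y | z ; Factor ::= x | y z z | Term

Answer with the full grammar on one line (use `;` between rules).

Expr ::= y y | z | x | y z z | Factor y x | Factor z x | z Term; Term ::= y y | z; Factor ::= y y | z | x | y z z

Unit pairs: Expr ⇒* {Factor, Term}; Factor ⇒* {Term}.
For each unit pair (A, B), copy every non-unit production of B to A, then drop all unit productions.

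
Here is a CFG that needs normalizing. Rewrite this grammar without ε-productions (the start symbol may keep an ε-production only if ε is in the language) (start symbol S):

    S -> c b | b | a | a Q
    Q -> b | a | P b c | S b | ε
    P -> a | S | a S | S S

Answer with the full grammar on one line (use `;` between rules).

Nullable set = {Q}.
ε ∉ L(G), so no ε-production is kept.

S -> c b | b | a | a Q; Q -> b | a | P b c | S b; P -> a | S | a S | S S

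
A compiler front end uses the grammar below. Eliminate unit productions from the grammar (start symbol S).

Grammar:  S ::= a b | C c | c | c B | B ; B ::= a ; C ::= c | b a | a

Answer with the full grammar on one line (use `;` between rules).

S ::= a | a b | C c | c | c B; B ::= a; C ::= c | b a | a

Unit pairs: S ⇒* {B}.
Replace each nonterminal's rules with the union of the non-unit rules of every nonterminal it unit-derives.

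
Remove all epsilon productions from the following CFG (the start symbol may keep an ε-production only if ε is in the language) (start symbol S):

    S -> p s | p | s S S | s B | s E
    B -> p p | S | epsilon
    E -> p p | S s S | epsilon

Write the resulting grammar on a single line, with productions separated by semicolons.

S -> p s | p | s S S | s B | s | s E; B -> p p | S; E -> p p | S s S

The nullable symbols are {B, E}.
ε ∉ L(G), so no ε-production is kept.
Add the nullable-subset variants: S → s B gives s B | s.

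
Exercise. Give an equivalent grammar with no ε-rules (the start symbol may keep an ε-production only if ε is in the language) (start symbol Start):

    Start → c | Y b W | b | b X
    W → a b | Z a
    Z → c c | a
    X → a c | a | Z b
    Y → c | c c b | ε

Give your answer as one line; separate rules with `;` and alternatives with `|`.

Nullable nonterminals: {Y}.
ε ∉ L(G), so no ε-production is kept.
Expand every rule over subsets of its nullable positions: Start → Y b W gives Y b W | b W.

Start → c | Y b W | b W | b | b X; W → a b | Z a; Z → c c | a; X → a c | a | Z b; Y → c | c c b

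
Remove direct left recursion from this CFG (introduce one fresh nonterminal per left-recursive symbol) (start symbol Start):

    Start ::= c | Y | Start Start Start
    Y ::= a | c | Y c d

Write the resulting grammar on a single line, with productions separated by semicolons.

Start ::= c Start1 | Y Start1; Y ::= a Y1 | c Y1; Start1 ::= Start Start Start1 | ε; Y1 ::= c d Y1 | ε

Start, Y are directly left-recursive.
For Start: α = {Start Start}, β = {c, Y}. Rewrite as Start → β Start1 and Start1 → α Start1 | ε.
For Y: α = {c d}, β = {a, c}. Rewrite as Y → β Y1 and Y1 → α Y1 | ε.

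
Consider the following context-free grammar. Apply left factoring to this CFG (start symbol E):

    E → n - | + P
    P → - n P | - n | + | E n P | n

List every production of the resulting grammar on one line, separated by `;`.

E → n - | + P; P → + | E n P | n | - n P'; P' → P | ε

P has alternatives sharing prefix '- n': factor to P → - n P' with P' → P | ε.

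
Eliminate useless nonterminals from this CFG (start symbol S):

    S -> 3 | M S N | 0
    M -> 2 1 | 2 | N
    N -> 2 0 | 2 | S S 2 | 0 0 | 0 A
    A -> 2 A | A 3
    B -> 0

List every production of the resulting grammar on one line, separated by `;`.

Generating nonterminals: {B, M, N, S}.
Reachable from S after that: {M, N, S}.
Removed useless symbols: {A, B} and every production mentioning them.

S -> 3 | M S N | 0; M -> 2 1 | 2 | N; N -> 2 0 | 2 | S S 2 | 0 0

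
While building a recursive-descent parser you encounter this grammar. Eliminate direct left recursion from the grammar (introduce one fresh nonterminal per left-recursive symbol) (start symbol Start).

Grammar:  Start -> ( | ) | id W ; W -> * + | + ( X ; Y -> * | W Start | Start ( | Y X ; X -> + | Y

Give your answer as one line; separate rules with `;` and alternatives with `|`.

Y is directly left-recursive.
For Y: α = {X}, β = {*, W Start, Start (}. Rewrite as Y → β Y1 and Y1 → α Y1 | ε.

Start -> ( | ) | id W; W -> * + | + ( X; Y -> * Y1 | W Start Y1 | Start ( Y1; X -> + | Y; Y1 -> X Y1 | epsilon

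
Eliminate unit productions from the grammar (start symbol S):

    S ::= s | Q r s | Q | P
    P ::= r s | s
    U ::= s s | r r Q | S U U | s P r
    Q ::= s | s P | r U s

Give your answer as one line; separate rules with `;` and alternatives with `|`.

Unit pairs: S ⇒* {P, Q}.
Replace each nonterminal's rules with the union of the non-unit rules of every nonterminal it unit-derives.

S ::= s | Q r s | r s | s P | r U s; P ::= r s | s; U ::= s s | r r Q | S U U | s P r; Q ::= s | s P | r U s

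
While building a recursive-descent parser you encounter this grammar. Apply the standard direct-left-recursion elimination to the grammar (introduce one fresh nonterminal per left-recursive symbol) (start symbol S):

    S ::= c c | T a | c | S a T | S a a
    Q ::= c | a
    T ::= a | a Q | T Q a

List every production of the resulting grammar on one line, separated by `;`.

Left recursion appears on S, T.
For S: α = {a T, a a}, β = {c c, T a, c}. Rewrite as S → β S' and S' → α S' | ε.
For T: α = {Q a}, β = {a, a Q}. Rewrite as T → β T' and T' → α T' | ε.

S ::= c c S' | T a S' | c S'; Q ::= c | a; T ::= a T' | a Q T'; S' ::= a T S' | a a S' | ε; T' ::= Q a T' | ε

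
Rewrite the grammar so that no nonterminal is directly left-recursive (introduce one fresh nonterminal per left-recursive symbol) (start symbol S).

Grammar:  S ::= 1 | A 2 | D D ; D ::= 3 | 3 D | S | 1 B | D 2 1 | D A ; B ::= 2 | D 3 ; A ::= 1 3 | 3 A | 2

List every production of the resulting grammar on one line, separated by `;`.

S ::= 1 | A 2 | D D; D ::= 3 D' | 3 D D' | S D' | 1 B D'; B ::= 2 | D 3; A ::= 1 3 | 3 A | 2; D' ::= 2 1 D' | A D' | ε

Directly left-recursive nonterminal: D.
For D: α = {2 1, A}, β = {3, 3 D, S, 1 B}. Rewrite as D → β D' and D' → α D' | ε.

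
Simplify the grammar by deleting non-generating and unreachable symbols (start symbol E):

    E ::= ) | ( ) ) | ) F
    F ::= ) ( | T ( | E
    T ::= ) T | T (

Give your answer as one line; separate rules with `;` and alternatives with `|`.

E ::= ) | ( ) ) | ) F; F ::= ) ( | E

Generating nonterminals: {E, F}.
Reachable from E after that: {E, F}.
Removed useless symbols: {T} and every production mentioning them.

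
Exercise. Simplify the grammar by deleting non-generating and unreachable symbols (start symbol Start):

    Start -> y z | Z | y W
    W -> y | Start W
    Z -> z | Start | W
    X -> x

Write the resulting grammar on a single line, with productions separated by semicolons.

Start -> y z | Z | y W; W -> y | Start W; Z -> z | Start | W

Generating nonterminals: {Start, W, X, Z}.
Reachable from Start after that: {Start, W, Z}.
Removed useless symbols: {X} and every production mentioning them.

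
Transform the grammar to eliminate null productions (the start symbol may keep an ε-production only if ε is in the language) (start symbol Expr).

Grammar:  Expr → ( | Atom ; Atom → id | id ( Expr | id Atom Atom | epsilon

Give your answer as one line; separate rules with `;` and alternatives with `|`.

Expr → ( | Atom | epsilon; Atom → id | id ( Expr | id ( | id Atom Atom | id Atom

Nullable set = {Atom, Expr}.
ε ∈ L(G) since Expr is nullable, so keep Expr → ε.
Expand every rule over subsets of its nullable positions: Atom → id ( Expr gives id ( Expr | id (. Atom → id Atom Atom gives id Atom Atom | id Atom.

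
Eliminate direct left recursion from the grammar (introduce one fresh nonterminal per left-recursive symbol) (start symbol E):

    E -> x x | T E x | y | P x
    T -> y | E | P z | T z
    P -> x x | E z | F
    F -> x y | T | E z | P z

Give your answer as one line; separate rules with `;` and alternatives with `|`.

E -> x x | T E x | y | P x; T -> y T' | E T' | P z T'; P -> x x | E z | F; F -> x y | T | E z | P z; T' -> z T' | ε

Left recursion appears on T.
For T: α = {z}, β = {y, E, P z}. Rewrite as T → β T' and T' → α T' | ε.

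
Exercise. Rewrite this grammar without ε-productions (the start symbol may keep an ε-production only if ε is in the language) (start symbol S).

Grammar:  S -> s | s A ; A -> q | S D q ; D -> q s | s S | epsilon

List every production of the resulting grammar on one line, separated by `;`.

S -> s | s A; A -> q | S D q | S q; D -> q s | s S

Nullable set = {D}.
ε ∉ L(G), so no ε-production is kept.
Expand every rule over subsets of its nullable positions: A → S D q gives S D q | S q.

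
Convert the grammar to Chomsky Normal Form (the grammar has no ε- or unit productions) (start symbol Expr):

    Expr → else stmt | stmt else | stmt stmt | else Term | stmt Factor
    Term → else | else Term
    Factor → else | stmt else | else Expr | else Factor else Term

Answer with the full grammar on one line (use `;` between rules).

Expr → X1 X2 | X2 X1 | X2 X2 | X1 Term | X2 Factor; Term → else | X1 Term; Factor → else | X2 X1 | X1 Expr | X1 Y1; X1 → else; X2 → stmt; Y1 → Factor Y2; Y2 → X1 Term

Introduce a nonterminal for each terminal appearing in a rule of length ≥ 2: X1 → else, X2 → stmt.
Binarize each right-hand side of length ≥ 3 by chaining fresh nonterminals (Y1, Y2, …): affected rules were Factor → X1 Factor X1 Term.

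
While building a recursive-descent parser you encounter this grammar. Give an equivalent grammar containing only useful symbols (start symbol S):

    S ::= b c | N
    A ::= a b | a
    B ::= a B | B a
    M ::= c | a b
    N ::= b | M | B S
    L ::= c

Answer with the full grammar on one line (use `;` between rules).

Generating nonterminals: {A, L, M, N, S}.
Reachable from S after that: {M, N, S}.
Removed useless symbols: {A, B, L} and every production mentioning them.

S ::= b c | N; M ::= c | a b; N ::= b | M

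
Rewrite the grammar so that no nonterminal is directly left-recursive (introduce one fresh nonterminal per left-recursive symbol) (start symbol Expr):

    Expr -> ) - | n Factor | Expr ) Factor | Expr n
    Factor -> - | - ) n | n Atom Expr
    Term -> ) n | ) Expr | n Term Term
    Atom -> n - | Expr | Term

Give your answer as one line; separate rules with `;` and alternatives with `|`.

Directly left-recursive nonterminal: Expr.
For Expr: α = {) Factor, n}, β = {) -, n Factor}. Rewrite as Expr → β Expr1 and Expr1 → α Expr1 | ε.

Expr -> ) - Expr1 | n Factor Expr1; Factor -> - | - ) n | n Atom Expr; Term -> ) n | ) Expr | n Term Term; Atom -> n - | Expr | Term; Expr1 -> ) Factor Expr1 | n Expr1 | ε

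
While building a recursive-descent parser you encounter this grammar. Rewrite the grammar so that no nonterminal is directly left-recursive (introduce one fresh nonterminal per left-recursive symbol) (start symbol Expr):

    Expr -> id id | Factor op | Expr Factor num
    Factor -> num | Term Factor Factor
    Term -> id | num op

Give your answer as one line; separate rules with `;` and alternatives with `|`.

Expr is directly left-recursive.
For Expr: α = {Factor num}, β = {id id, Factor op}. Rewrite as Expr → β Expr1 and Expr1 → α Expr1 | ε.

Expr -> id id Expr1 | Factor op Expr1; Factor -> num | Term Factor Factor; Term -> id | num op; Expr1 -> Factor num Expr1 | ε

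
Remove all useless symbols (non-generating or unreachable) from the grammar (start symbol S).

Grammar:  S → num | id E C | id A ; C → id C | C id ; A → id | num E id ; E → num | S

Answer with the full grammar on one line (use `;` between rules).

S → num | id A; A → id | num E id; E → num | S

Generating nonterminals: {A, E, S}.
Reachable from S after that: {A, E, S}.
Removed useless symbols: {C} and every production mentioning them.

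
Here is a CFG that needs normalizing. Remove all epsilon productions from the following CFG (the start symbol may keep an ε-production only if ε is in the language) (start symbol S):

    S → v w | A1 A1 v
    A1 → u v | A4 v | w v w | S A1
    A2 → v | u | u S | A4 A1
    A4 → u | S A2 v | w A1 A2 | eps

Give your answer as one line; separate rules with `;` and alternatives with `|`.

Nullable set = {A4}.
ε ∉ L(G), so no ε-production is kept.
For each production, add variants omitting each subset of nullable occurrences: A1 → A4 v gives A4 v | v. A2 → A4 A1 gives A4 A1 | A1.

S → v w | A1 A1 v; A1 → u v | A4 v | v | w v w | S A1; A2 → v | u | u S | A4 A1 | A1; A4 → u | S A2 v | w A1 A2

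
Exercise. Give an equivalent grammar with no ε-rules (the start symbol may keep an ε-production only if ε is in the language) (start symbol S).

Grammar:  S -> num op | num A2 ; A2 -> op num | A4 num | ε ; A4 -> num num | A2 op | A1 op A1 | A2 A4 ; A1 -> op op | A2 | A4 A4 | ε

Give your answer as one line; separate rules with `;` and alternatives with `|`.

The nullable symbols are {A1, A2}.
ε ∉ L(G), so no ε-production is kept.
Add the nullable-subset variants: S → num A2 gives num A2 | num. A4 → A2 op gives A2 op | op. A4 → A1 op A1 gives A1 op A1 | A1 op | op A1.

S -> num op | num A2 | num; A2 -> op num | A4 num; A4 -> num num | A2 op | op | A1 op A1 | A1 op | op A1 | A2 A4; A1 -> op op | A2 | A4 A4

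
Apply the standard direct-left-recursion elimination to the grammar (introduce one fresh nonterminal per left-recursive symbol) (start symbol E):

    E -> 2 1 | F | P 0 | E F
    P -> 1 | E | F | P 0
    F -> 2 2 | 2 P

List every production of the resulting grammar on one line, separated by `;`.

E -> 2 1 E' | F E' | P 0 E'; P -> 1 P' | E P' | F P'; F -> 2 2 | 2 P; E' -> F E' | ε; P' -> 0 P' | ε

E, P are directly left-recursive.
For E: α = {F}, β = {2 1, F, P 0}. Rewrite as E → β E' and E' → α E' | ε.
For P: α = {0}, β = {1, E, F}. Rewrite as P → β P' and P' → α P' | ε.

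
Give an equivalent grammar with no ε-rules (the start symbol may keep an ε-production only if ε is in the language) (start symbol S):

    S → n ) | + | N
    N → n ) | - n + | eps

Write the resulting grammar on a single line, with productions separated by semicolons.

S → n ) | + | N | ε; N → n ) | - n +

The nullable symbols are {N, S}.
ε ∈ L(G) since S is nullable, so keep S → ε.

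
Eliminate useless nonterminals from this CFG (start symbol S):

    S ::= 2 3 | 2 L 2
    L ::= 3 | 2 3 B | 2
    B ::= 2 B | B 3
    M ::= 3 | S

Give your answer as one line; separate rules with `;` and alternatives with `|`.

S ::= 2 3 | 2 L 2; L ::= 3 | 2

Generating nonterminals: {L, M, S}.
Reachable from S after that: {L, S}.
Removed useless symbols: {B, M} and every production mentioning them.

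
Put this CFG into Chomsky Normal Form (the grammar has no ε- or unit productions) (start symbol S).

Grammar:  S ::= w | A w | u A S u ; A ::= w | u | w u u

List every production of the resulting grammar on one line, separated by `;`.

Introduce a nonterminal for each terminal appearing in a rule of length ≥ 2: X1 → w, X2 → u.
Binarize each right-hand side of length ≥ 3 by chaining fresh nonterminals (Y1, Y2, …): affected rules were S → X2 A S X2; A → X1 X2 X2.

S ::= w | A X1 | X2 Y1; A ::= w | u | X1 Y3; X1 ::= w; X2 ::= u; Y1 ::= A Y2; Y2 ::= S X2; Y3 ::= X2 X2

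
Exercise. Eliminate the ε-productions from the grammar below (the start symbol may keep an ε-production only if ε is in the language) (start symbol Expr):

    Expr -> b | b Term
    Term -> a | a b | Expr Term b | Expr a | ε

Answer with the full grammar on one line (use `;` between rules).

Nullable nonterminals: {Term}.
ε ∉ L(G), so no ε-production is kept.
Expand every rule over subsets of its nullable positions: Term → Expr Term b gives Expr Term b | Expr b.

Expr -> b | b Term; Term -> a | a b | Expr Term b | Expr b | Expr a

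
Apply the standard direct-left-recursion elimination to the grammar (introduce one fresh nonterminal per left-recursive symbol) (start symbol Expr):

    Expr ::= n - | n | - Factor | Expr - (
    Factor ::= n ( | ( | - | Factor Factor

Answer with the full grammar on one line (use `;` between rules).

Expr ::= n - Expr1 | n Expr1 | - Factor Expr1; Factor ::= n ( Factor1 | ( Factor1 | - Factor1; Expr1 ::= - ( Expr1 | ε; Factor1 ::= Factor Factor1 | ε

Expr, Factor are directly left-recursive.
For Expr: α = {- (}, β = {n -, n, - Factor}. Rewrite as Expr → β Expr1 and Expr1 → α Expr1 | ε.
For Factor: α = {Factor}, β = {n (, (, -}. Rewrite as Factor → β Factor1 and Factor1 → α Factor1 | ε.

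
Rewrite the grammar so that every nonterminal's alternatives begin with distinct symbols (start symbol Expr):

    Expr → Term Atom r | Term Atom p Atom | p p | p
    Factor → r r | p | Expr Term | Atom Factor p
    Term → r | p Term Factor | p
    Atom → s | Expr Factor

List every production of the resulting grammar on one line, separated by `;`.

Expr → Term Atom Expr1 | p Expr2; Factor → r r | p | Expr Term | Atom Factor p; Term → r | p Term1; Atom → s | Expr Factor; Expr1 → r | p Atom; Expr2 → p | ε; Term1 → Term Factor | ε

Expr has alternatives sharing prefix 'Term Atom': factor to Expr → Term Atom Expr1 with Expr1 → r | p Atom.
Expr has alternatives sharing prefix 'p': factor to Expr → p Expr2 with Expr2 → p | ε.
Term has alternatives sharing prefix 'p': factor to Term → p Term1 with Term1 → Term Factor | ε.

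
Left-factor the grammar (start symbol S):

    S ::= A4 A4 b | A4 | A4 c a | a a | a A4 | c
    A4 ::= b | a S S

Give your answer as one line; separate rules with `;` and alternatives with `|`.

S ::= c | A4 S' | a S''; A4 ::= b | a S S; S' ::= A4 b | ε | c a; S'' ::= a | A4

S has alternatives sharing prefix 'A4': factor to S → A4 S' with S' → A4 b | ε | c a.
S has alternatives sharing prefix 'a': factor to S → a S'' with S'' → a | A4.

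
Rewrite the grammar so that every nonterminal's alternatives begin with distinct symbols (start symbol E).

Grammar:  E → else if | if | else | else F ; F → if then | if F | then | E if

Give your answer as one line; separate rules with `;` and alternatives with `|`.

E has alternatives sharing prefix 'else': factor to E → else E' with E' → if | ε | F.
F has alternatives sharing prefix 'if': factor to F → if F' with F' → then | F.

E → if | else E'; F → then | E if | if F'; E' → if | ε | F; F' → then | F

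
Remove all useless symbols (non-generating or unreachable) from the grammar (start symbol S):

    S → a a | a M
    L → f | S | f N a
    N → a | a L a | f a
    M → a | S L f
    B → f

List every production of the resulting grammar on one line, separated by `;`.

S → a a | a M; L → f | S | f N a; N → a | a L a | f a; M → a | S L f

Generating nonterminals: {B, L, M, N, S}.
Reachable from S after that: {L, M, N, S}.
Removed useless symbols: {B} and every production mentioning them.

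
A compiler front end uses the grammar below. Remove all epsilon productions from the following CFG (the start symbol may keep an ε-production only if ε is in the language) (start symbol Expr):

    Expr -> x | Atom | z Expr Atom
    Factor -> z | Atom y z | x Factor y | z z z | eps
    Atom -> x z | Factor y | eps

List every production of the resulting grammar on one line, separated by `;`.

Nullable nonterminals: {Atom, Expr, Factor}.
ε ∈ L(G) since Expr is nullable, so keep Expr → ε.
Expand every rule over subsets of its nullable positions: Expr → z Expr Atom gives z Expr Atom | z Expr | z Atom | z. Factor → Atom y z gives Atom y z | y z. Factor → x Factor y gives x Factor y | x y. Atom → Factor y gives Factor y | y.

Expr -> x | Atom | z Expr Atom | z Expr | z Atom | z | eps; Factor -> z | Atom y z | y z | x Factor y | x y | z z z; Atom -> x z | Factor y | y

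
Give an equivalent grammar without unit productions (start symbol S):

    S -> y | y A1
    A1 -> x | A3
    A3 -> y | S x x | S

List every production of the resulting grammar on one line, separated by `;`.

Unit pairs: A1 ⇒* {A3, S}; A3 ⇒* {S}.
For each unit pair (A, B), copy every non-unit production of B to A, then drop all unit productions.

S -> y | y A1; A1 -> x | y | y A1 | S x x; A3 -> y | y A1 | S x x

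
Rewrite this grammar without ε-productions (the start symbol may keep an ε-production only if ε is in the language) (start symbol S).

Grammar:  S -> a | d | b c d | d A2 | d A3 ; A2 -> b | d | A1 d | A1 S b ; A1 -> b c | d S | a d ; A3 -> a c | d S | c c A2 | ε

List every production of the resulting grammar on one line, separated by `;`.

Nullable set = {A3}.
ε ∉ L(G), so no ε-production is kept.

S -> a | d | b c d | d A2 | d A3; A2 -> b | d | A1 d | A1 S b; A1 -> b c | d S | a d; A3 -> a c | d S | c c A2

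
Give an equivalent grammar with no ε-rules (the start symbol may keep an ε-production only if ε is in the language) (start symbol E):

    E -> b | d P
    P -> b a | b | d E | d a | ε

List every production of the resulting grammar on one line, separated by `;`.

Nullable set = {P}.
ε ∉ L(G), so no ε-production is kept.
For each production, add variants omitting each subset of nullable occurrences: E → d P gives d P | d.

E -> b | d P | d; P -> b a | b | d E | d a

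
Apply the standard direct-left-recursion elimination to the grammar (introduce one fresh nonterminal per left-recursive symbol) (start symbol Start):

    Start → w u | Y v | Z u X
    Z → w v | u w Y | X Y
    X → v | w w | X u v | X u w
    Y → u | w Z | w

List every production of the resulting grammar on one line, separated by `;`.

Directly left-recursive nonterminal: X.
For X: α = {u v, u w}, β = {v, w w}. Rewrite as X → β X1 and X1 → α X1 | ε.

Start → w u | Y v | Z u X; Z → w v | u w Y | X Y; X → v X1 | w w X1; Y → u | w Z | w; X1 → u v X1 | u w X1 | ε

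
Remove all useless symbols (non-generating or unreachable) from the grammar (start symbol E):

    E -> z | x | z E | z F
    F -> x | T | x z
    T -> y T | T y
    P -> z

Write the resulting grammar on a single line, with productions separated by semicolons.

Generating nonterminals: {E, F, P}.
Reachable from E after that: {E, F}.
Removed useless symbols: {P, T} and every production mentioning them.

E -> z | x | z E | z F; F -> x | x z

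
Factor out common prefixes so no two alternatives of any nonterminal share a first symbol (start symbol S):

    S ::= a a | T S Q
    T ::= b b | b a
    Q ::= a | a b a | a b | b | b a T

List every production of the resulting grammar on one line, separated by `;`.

S ::= a a | T S Q; T ::= b T'; Q ::= a Q' | b Q''; T' ::= b | a; Q' ::= eps | b Q'''; Q'' ::= eps | a T; Q''' ::= a | eps

T has alternatives sharing prefix 'b': factor to T → b T' with T' → b | a.
Q has alternatives sharing prefix 'a': factor to Q → a Q' with Q' → ε | b a | b.
Q has alternatives sharing prefix 'b': factor to Q → b Q'' with Q'' → ε | a T.
Q' has alternatives sharing prefix 'b': factor to Q' → b Q''' with Q''' → a | ε.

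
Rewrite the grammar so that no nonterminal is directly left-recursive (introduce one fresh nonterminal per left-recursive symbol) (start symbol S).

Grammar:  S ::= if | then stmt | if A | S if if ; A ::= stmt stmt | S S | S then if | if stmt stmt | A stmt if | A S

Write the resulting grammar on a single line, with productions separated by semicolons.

Left recursion appears on S, A.
For S: α = {if if}, β = {if, then stmt, if A}. Rewrite as S → β S' and S' → α S' | ε.
For A: α = {stmt if, S}, β = {stmt stmt, S S, S then if, if stmt stmt}. Rewrite as A → β A' and A' → α A' | ε.

S ::= if S' | then stmt S' | if A S'; A ::= stmt stmt A' | S S A' | S then if A' | if stmt stmt A'; S' ::= if if S' | eps; A' ::= stmt if A' | S A' | eps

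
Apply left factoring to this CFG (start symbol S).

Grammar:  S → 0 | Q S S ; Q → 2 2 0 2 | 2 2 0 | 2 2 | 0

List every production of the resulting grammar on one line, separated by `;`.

Q has alternatives sharing prefix '2 2': factor to Q → 2 2 Q' with Q' → 0 2 | 0 | ε.
Q' has alternatives sharing prefix '0': factor to Q' → 0 Q'' with Q'' → 2 | ε.

S → 0 | Q S S; Q → 0 | 2 2 Q'; Q' → eps | 0 Q''; Q'' → 2 | eps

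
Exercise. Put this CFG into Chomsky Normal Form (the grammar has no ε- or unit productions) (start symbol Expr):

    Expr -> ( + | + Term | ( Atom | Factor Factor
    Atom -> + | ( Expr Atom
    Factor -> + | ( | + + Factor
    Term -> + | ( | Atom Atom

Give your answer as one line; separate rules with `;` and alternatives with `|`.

Introduce a nonterminal for each terminal appearing in a rule of length ≥ 2: X1 → (, X2 → +.
Binarize each right-hand side of length ≥ 3 by chaining fresh nonterminals (Y1, Y2, …): affected rules were Atom → X1 Expr Atom; Factor → X2 X2 Factor.

Expr -> X1 X2 | X2 Term | X1 Atom | Factor Factor; Atom -> + | X1 Y1; Factor -> + | ( | X2 Y2; Term -> + | ( | Atom Atom; X1 -> (; X2 -> +; Y1 -> Expr Atom; Y2 -> X2 Factor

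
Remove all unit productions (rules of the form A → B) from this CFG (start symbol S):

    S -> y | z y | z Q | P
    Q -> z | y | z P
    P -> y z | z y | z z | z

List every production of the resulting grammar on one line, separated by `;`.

Unit pairs: S ⇒* {P}.
For every A with A ⇒* B via unit rules, add B's non-unit alternatives to A; then delete every rule of the form X → Y.

S -> y | z y | z Q | y z | z z | z; Q -> z | y | z P; P -> y z | z y | z z | z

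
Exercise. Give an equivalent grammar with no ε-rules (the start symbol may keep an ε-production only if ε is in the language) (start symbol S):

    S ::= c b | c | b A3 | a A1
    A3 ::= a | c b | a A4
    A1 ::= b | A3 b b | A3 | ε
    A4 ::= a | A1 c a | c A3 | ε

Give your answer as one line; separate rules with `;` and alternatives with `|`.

Nullable set = {A1, A4}.
ε ∉ L(G), so no ε-production is kept.
For each production, add variants omitting each subset of nullable occurrences: S → a A1 gives a A1 | a. A4 → A1 c a gives A1 c a | c a.

S ::= c b | c | b A3 | a A1 | a; A3 ::= a | c b | a A4; A1 ::= b | A3 b b | A3; A4 ::= a | A1 c a | c a | c A3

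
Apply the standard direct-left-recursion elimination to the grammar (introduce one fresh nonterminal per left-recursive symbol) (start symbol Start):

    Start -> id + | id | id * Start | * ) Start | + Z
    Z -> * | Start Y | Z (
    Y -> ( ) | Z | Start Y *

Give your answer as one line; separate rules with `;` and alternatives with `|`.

Start -> id + | id | id * Start | * ) Start | + Z; Z -> * Z1 | Start Y Z1; Y -> ( ) | Z | Start Y *; Z1 -> ( Z1 | epsilon

Left recursion appears on Z.
For Z: α = {(}, β = {*, Start Y}. Rewrite as Z → β Z1 and Z1 → α Z1 | ε.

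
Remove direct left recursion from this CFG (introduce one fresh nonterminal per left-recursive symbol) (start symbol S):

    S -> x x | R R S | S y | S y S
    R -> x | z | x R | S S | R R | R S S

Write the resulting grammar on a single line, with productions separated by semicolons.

S -> x x S' | R R S S'; R -> x R' | z R' | x R R' | S S R'; S' -> y S' | y S S' | ε; R' -> R R' | S S R' | ε

S, R are directly left-recursive.
For S: α = {y, y S}, β = {x x, R R S}. Rewrite as S → β S' and S' → α S' | ε.
For R: α = {R, S S}, β = {x, z, x R, S S}. Rewrite as R → β R' and R' → α R' | ε.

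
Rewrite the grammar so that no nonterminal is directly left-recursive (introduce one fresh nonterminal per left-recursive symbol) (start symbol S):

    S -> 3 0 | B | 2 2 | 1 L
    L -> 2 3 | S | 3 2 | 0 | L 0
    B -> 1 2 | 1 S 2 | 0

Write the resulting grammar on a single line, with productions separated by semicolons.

S -> 3 0 | B | 2 2 | 1 L; L -> 2 3 L' | S L' | 3 2 L' | 0 L'; B -> 1 2 | 1 S 2 | 0; L' -> 0 L' | ε

Left recursion appears on L.
For L: α = {0}, β = {2 3, S, 3 2, 0}. Rewrite as L → β L' and L' → α L' | ε.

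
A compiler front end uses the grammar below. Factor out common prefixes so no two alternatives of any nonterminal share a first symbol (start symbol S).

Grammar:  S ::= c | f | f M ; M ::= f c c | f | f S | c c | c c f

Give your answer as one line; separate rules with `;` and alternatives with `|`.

S ::= c | f S'; M ::= f M' | c c M''; S' ::= ε | M; M' ::= c c | ε | S; M'' ::= ε | f

S has alternatives sharing prefix 'f': factor to S → f S' with S' → ε | M.
M has alternatives sharing prefix 'f': factor to M → f M' with M' → c c | ε | S.
M has alternatives sharing prefix 'c c': factor to M → c c M'' with M'' → ε | f.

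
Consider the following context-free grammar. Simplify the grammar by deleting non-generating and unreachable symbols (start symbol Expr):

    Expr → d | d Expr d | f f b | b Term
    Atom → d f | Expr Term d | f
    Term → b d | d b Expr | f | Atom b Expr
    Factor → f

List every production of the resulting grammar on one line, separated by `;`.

Expr → d | d Expr d | f f b | b Term; Atom → d f | Expr Term d | f; Term → b d | d b Expr | f | Atom b Expr

Generating nonterminals: {Atom, Expr, Factor, Term}.
Reachable from Expr after that: {Atom, Expr, Term}.
Removed useless symbols: {Factor} and every production mentioning them.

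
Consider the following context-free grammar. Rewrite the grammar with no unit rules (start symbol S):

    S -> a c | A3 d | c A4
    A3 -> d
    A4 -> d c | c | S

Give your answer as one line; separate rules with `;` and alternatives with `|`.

Unit pairs: A4 ⇒* {S}.
For each unit pair (A, B), copy every non-unit production of B to A, then drop all unit productions.

S -> a c | A3 d | c A4; A3 -> d; A4 -> d c | c | a c | A3 d | c A4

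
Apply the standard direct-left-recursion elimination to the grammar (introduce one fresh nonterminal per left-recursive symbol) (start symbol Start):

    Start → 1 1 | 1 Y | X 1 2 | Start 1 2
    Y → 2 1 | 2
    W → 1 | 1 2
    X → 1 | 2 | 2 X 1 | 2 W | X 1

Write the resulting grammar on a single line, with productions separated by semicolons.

Start → 1 1 Start1 | 1 Y Start1 | X 1 2 Start1; Y → 2 1 | 2; W → 1 | 1 2; X → 1 X1 | 2 X1 | 2 X 1 X1 | 2 W X1; Start1 → 1 2 Start1 | ε; X1 → 1 X1 | ε

Directly left-recursive nonterminals: Start, X.
For Start: α = {1 2}, β = {1 1, 1 Y, X 1 2}. Rewrite as Start → β Start1 and Start1 → α Start1 | ε.
For X: α = {1}, β = {1, 2, 2 X 1, 2 W}. Rewrite as X → β X1 and X1 → α X1 | ε.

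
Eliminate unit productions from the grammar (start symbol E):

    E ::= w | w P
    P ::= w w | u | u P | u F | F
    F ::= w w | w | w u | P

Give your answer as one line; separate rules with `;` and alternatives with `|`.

E ::= w | w P; P ::= w w | w | w u | u | u P | u F; F ::= w w | w | w u | u | u P | u F

Unit pairs: F ⇒* {P}; P ⇒* {F}.
Replace each nonterminal's rules with the union of the non-unit rules of every nonterminal it unit-derives.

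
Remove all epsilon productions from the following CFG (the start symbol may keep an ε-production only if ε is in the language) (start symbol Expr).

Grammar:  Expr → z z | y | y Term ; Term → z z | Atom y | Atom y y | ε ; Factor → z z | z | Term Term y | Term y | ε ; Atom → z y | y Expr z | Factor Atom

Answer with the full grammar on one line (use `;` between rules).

Expr → z z | y | y Term; Term → z z | Atom y | Atom y y; Factor → z z | z | Term Term y | Term y | y; Atom → z y | y Expr z | Factor Atom

Nullable set = {Factor, Term}.
ε ∉ L(G), so no ε-production is kept.
Expand every rule over subsets of its nullable positions: Factor → Term Term y gives Term Term y | Term y | y.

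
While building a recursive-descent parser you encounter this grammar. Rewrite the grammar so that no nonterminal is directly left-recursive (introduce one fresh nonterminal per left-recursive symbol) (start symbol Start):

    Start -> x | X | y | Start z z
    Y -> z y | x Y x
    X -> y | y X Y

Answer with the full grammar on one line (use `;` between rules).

Start -> x Start1 | X Start1 | y Start1; Y -> z y | x Y x; X -> y | y X Y; Start1 -> z z Start1 | ε

Start is directly left-recursive.
For Start: α = {z z}, β = {x, X, y}. Rewrite as Start → β Start1 and Start1 → α Start1 | ε.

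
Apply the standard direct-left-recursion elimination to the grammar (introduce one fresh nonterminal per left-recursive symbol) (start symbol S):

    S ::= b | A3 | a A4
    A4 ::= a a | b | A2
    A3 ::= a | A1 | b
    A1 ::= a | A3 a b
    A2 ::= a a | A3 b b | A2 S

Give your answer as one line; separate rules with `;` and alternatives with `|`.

Directly left-recursive nonterminal: A2.
For A2: α = {S}, β = {a a, A3 b b}. Rewrite as A2 → β A2' and A2' → α A2' | ε.

S ::= b | A3 | a A4; A4 ::= a a | b | A2; A3 ::= a | A1 | b; A1 ::= a | A3 a b; A2 ::= a a A2' | A3 b b A2'; A2' ::= S A2' | epsilon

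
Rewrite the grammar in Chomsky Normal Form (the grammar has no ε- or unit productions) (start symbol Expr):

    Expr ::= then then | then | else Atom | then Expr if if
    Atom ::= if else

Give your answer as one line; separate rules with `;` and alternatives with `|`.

Introduce a nonterminal for each terminal appearing in a rule of length ≥ 2: X1 → then, X2 → else, X3 → if.
Binarize each right-hand side of length ≥ 3 by chaining fresh nonterminals (Y1, Y2, …): affected rules were Expr → X1 Expr X3 X3.

Expr ::= X1 X1 | then | X2 Atom | X1 Y1; Atom ::= X3 X2; X1 ::= then; X2 ::= else; X3 ::= if; Y1 ::= Expr Y2; Y2 ::= X3 X3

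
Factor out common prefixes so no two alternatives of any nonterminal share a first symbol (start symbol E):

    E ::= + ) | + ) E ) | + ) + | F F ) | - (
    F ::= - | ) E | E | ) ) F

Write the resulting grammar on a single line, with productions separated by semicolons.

E ::= F F ) | - ( | + ) E'; F ::= - | E | ) F'; E' ::= eps | E ) | +; F' ::= E | ) F

E has alternatives sharing prefix '+ )': factor to E → + ) E' with E' → ε | E ) | +.
F has alternatives sharing prefix ')': factor to F → ) F' with F' → E | ) F.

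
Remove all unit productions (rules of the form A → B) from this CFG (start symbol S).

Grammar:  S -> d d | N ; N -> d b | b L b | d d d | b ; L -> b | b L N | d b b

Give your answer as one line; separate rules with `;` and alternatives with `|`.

S -> d d | d b | b L b | d d d | b; N -> d b | b L b | d d d | b; L -> b | b L N | d b b

Unit pairs: S ⇒* {N}.
Replace each nonterminal's rules with the union of the non-unit rules of every nonterminal it unit-derives.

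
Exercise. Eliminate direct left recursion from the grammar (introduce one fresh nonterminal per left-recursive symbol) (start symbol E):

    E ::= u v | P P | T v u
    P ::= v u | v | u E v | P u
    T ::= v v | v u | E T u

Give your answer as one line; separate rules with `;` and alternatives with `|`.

P is directly left-recursive.
For P: α = {u}, β = {v u, v, u E v}. Rewrite as P → β P' and P' → α P' | ε.

E ::= u v | P P | T v u; P ::= v u P' | v P' | u E v P'; T ::= v v | v u | E T u; P' ::= u P' | ε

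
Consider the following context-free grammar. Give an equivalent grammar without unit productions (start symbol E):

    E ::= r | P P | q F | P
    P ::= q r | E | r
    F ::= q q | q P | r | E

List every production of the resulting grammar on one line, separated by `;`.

Unit pairs: E ⇒* {P}; F ⇒* {E, P}; P ⇒* {E}.
For each unit pair (A, B), copy every non-unit production of B to A, then drop all unit productions.

E ::= r | P P | q F | q r; P ::= r | P P | q F | q r; F ::= r | P P | q F | q q | q P | q r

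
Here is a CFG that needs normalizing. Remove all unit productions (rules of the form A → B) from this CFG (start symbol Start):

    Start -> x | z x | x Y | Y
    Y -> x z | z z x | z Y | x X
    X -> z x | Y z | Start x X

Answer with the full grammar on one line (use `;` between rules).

Start -> x | z x | x Y | x z | z z x | z Y | x X; Y -> x z | z z x | z Y | x X; X -> z x | Y z | Start x X

Unit pairs: Start ⇒* {Y}.
For each unit pair (A, B), copy every non-unit production of B to A, then drop all unit productions.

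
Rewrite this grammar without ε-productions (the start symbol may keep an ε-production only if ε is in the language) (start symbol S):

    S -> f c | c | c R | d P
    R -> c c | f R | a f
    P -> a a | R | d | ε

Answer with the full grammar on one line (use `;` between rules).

S -> f c | c | c R | d P | d; R -> c c | f R | a f; P -> a a | R | d

Nullable set = {P}.
ε ∉ L(G), so no ε-production is kept.
For each production, add variants omitting each subset of nullable occurrences: S → d P gives d P | d.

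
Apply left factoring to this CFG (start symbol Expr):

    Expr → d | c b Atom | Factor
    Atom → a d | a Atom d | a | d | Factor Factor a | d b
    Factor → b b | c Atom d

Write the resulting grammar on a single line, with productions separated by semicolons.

Expr → d | c b Atom | Factor; Atom → Factor Factor a | a Atom1 | d Atom2; Factor → b b | c Atom d; Atom1 → d | Atom d | ε; Atom2 → ε | b

Atom has alternatives sharing prefix 'a': factor to Atom → a Atom1 with Atom1 → d | Atom d | ε.
Atom has alternatives sharing prefix 'd': factor to Atom → d Atom2 with Atom2 → ε | b.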